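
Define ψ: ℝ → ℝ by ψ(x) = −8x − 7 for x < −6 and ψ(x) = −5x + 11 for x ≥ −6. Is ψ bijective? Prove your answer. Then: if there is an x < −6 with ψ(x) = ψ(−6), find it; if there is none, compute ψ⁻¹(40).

-29/5

Both pieces are strictly decreasing (slopes −8 and −5), so each is injective on its own interval.
The left piece maps (−∞, −6) onto (41, ∞); the right piece maps [−6, ∞) onto (−∞, 41].
Since 41 = 41, the images partition ℝ: ψ is injective and surjective, hence bijective.
Because the two images are disjoint, no x < −6 has ψ(x) = ψ(−6), so we compute ψ⁻¹(40): 40 lies in (−∞, 41], so solve −5x + 11 = 40: x = (40 − 11)/(−5) = −29/5.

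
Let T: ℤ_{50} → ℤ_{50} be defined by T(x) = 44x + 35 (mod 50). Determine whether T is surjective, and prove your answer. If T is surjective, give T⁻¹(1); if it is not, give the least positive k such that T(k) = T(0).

Since gcd(44, 50) = 2, we have 44x ≡ 0 (mod 2) for all x, so T(x) ≡ 1 (mod 2).
But 0 ≢ 1 (mod 2), so 0 ∈ ℤ_{50} has no preimage. So T is not surjective.
Since T is not surjective, we find the least positive k with T(k) = T(0): this means 44k ≡ 0 (mod 50), i.e. 50 ∣ 44k. Since gcd(44, 50) = 2, dividing through by 2 this holds exactly when 25 ∣ 22k, and as gcd(22, 25) = 1, exactly when 25 ∣ k.
The smallest positive such k is 25.

25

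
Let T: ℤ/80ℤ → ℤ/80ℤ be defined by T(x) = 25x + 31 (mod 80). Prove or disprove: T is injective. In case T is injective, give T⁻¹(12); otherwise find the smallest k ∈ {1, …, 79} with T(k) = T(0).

16

We have gcd(25, 80) = 5 > 1. Taking u = 0 and v = 16: T(0) = 31 and T(16) = 25·16 + 31 = 431 ≡ 31 (mod 80).
So T(0) = T(16) while 0 ≠ 16, so T is not injective.
Since T is not injective, we find the least positive k with T(k) = T(0): this means 25k ≡ 0 (mod 80), i.e. 80 ∣ 25k. Since gcd(25, 80) = 5, dividing through by 5 this holds exactly when 16 ∣ 5k, and as gcd(5, 16) = 1, exactly when 16 ∣ k.
The smallest positive such k is 16.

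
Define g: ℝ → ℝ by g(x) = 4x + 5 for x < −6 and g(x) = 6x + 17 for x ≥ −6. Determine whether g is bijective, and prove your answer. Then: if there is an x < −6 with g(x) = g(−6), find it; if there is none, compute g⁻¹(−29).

-17/2

Both pieces are strictly increasing (slopes 4 and 6), so each is injective on its own interval.
The left piece maps (−∞, −6) onto (−∞, −19); the right piece maps [−6, ∞) onto [−19, ∞).
Since −19 = −19, the images partition ℝ: g is injective and surjective, hence bijective.
Because the two images are disjoint, no x < −6 has g(x) = g(−6), so we compute g⁻¹(−29): −29 lies in (−∞, −19), so solve 4x + 5 = −29: x = (−29 − 5)/4 = −17/2.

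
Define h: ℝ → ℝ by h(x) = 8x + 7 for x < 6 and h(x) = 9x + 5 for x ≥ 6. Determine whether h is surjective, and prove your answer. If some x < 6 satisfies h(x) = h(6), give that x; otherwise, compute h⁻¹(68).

Both pieces are strictly increasing (slopes 8 and 9), so each is injective on its own interval.
The left piece maps (−∞, 6) onto (−∞, 55); the right piece maps [6, ∞) onto [59, ∞).
The union (−∞, 55) ∪ [59, ∞) omits the interval between 55 and 59; in particular 55 has no preimage. So h is not surjective.
Because the two images are disjoint, no x < 6 has h(x) = h(6), so we compute h⁻¹(68): 68 lies in [59, ∞), so solve 9x + 5 = 68: x = (68 − 5)/9 = 7.

7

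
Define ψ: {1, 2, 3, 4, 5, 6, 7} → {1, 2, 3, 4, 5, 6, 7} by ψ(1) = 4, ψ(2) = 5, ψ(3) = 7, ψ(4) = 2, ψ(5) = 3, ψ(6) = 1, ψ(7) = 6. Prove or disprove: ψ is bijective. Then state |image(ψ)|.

The values 4, 5, 7, 2, 3, 1, 6 are a permutation of {1, 2, 3, 4, 5, 6, 7}: each element appears exactly once.
So ψ is injective and surjective, hence bijective.
The image of ψ is {1, 2, 3, 4, 5, 6, 7}, which has 7 elements.

7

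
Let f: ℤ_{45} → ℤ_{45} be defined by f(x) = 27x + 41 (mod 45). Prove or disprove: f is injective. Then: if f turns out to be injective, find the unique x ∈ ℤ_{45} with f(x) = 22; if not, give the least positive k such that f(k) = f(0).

5

We have gcd(27, 45) = 9 > 1. Taking a = 0 and b = 5: f(0) = 41 and f(5) = 27·5 + 41 = 176 ≡ 41 (mod 45).
So f(0) = f(5) while 0 ≠ 5, thus f is not injective.
Since f is not injective, we find the least positive k with f(k) = f(0): this means 27k ≡ 0 (mod 45), i.e. 45 ∣ 27k. Since gcd(27, 45) = 9, dividing through by 9 this holds exactly when 5 ∣ 3k, and as gcd(3, 5) = 1, exactly when 5 ∣ k.
The smallest positive such k is 5.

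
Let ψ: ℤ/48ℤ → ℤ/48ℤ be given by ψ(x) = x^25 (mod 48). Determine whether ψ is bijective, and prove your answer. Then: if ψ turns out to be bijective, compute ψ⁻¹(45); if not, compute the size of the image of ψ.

ψ(0) = 0^25 = 0.
ψ(6): Repeated squaring mod 48: 6^1 ≡ 6, 6^2 ≡ 6² = 36, 6^4 ≡ 36² = 1296 ≡ 0, 6^8 ≡ 0² = 0, 6^16 ≡ 0² = 0. Since 25 = 16 + 8 + 1, 6^25 ≡ 0·0·6: 0·0 = 0, then 0·6 = 0. So 6^25 ≡ 0 (mod 48).
So ψ(0) = ψ(6) = 0 while 0 ≠ 6, therefore ψ is not injective, hence not bijective.
Since ψ is not bijective, we determine |image(ψ)|. Computing x^25 mod 48 for each x (by repeated squaring, reducing mod 48 at every step), the values ψ(0), ψ(1), …, ψ(47) are: 0, 1, 32, 3, 16, 5, 0, 7, 32, 9, 16, 11, 0, 13, 32, 15, 16, 17, 0, 19, 32, 21, 16, 23, 0, 25, 32, 27, 16, 29, 0, 31, 32, 33, 16, 35, 0, 37, 32, 39, 16, 41, 0, 43, 32, 45, 16, 47.
The distinct values are {0, 1, 3, 5, 7, 9, 11, 13, 15, 16, 17, 19, 21, 23, 25, 27, 29, 31, 32, 33, 35, 37, 39, 41, 43, 45, 47}; there are 27 of them.

27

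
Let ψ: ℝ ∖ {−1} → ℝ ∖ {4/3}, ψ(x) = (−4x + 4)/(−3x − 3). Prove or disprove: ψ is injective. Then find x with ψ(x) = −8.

Suppose ψ(a) = ψ(b). Cross-multiplying: (−4a + 4)(−3b − 3) = (−4b + 4)(−3a − 3).
Expanding both sides and cancelling the symmetric terms leaves 24·(a − b) = 0. Since 24 ≠ 0, a = b. Thus ψ is injective.
Solving ψ(x) = −8: cross-multiplying gives −4x + 4 = −8(−3x − 3), which rearranges to −28x = 20, so x = −5/7.

-5/7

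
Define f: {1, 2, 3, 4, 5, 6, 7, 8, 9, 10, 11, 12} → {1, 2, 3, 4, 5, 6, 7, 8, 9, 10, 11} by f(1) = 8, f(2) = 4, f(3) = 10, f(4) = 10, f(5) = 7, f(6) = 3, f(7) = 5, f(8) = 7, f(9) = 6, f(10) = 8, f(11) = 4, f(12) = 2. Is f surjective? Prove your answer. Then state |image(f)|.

No element maps to 1, so f is not surjective.
The image of f is {2, 3, 4, 5, 6, 7, 8, 10}, which has 8 elements.

8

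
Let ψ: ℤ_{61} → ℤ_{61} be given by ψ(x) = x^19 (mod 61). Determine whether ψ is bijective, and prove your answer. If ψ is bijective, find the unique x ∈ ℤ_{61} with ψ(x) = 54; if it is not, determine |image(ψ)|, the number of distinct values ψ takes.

Since 61 is prime, the nonzero elements of ℤ_{61} form a cyclic group of order 60.
As gcd(19, 60) = 1, raising to the 19th power is a bijection on this group: if a^19 ≡ b^19 then (ab^{−1})^19 = 1, and the only element of order dividing gcd(19, 60) = 1 is 1, so a = b.
With ψ(0) = 0 this makes ψ injective on all of ℤ_{61}, hence bijective (finite equal-size domain and codomain). In particular ψ is bijective.
Since ψ is bijective, we find the preimage of 54. The inverse of x ↦ x^19 on (ℤ_{61})^× is x ↦ x^19, because 19·19 = 361 = 6·60 + 1 ≡ 1 (mod 60) and x^{60} = 1 for x ≠ 0 (Fermat). So ψ⁻¹(54) = 54^19 mod 61.
Repeated squaring mod 61: 54^1 ≡ 54, 54^2 ≡ 54² = 2916 ≡ 49, 54^4 ≡ 49² = 2401 ≡ 22, 54^8 ≡ 22² = 484 ≡ 57, 54^16 ≡ 57² = 3249 ≡ 16. Since 19 = 16 + 2 + 1, 54^19 ≡ 16·49·54: 16·49 = 784 ≡ 52, then 52·54 = 2808 ≡ 2. So 54^19 ≡ 2 (mod 61).
Hence ψ⁻¹(54) = 2.

2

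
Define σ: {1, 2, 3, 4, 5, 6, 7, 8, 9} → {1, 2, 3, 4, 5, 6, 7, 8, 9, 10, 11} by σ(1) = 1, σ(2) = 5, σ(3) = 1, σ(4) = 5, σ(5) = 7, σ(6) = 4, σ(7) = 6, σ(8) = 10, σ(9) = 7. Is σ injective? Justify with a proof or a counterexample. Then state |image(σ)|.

σ(1) = 1 = σ(3) with 1 ≠ 3, so σ is not injective.
The image of σ is {1, 4, 5, 6, 7, 10}, which has 6 elements.

6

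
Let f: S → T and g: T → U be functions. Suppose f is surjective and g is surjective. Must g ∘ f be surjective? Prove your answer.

surjective

Let c ∈ U. Since g is surjective, there is b ∈ T with g(b) = c. Since f is surjective, there is a ∈ S with f(a) = b.
Then (g ∘ f)(a) = g(b) = c. Hence g ∘ f is surjective.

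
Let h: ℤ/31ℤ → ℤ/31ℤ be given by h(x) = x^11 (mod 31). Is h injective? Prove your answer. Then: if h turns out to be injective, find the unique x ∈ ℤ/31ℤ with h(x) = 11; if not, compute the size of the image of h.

24

Since 31 is prime, the nonzero elements of ℤ/31ℤ form a cyclic group of order 30.
As gcd(11, 30) = 1, raising to the 11th power is a bijection on this group: if u^11 ≡ v^11 then (uv^{−1})^11 = 1, and the only element of order dividing gcd(11, 30) = 1 is 1, so u = v.
With h(0) = 0 this makes h injective on all of ℤ/31ℤ, hence bijective (finite equal-size domain and codomain). In particular h is injective.
Since h is injective, we find the preimage of 11. The inverse of x ↦ x^11 on (ℤ/31ℤ)^× is x ↦ x^11, because 11·11 = 121 = 4·30 + 1 ≡ 1 (mod 30) and x^{30} = 1 for x ≠ 0 (Fermat). So h⁻¹(11) = 11^11 mod 31.
Repeated squaring mod 31: 11^1 ≡ 11, 11^2 ≡ 11² = 121 ≡ 28, 11^4 ≡ 28² = 784 ≡ 9, 11^8 ≡ 9² = 81 ≡ 19. Since 11 = 8 + 2 + 1, 11^11 ≡ 19·28·11: 19·28 = 532 ≡ 5, then 5·11 = 55 ≡ 24. So 11^11 ≡ 24 (mod 31).
Hence h⁻¹(11) = 24.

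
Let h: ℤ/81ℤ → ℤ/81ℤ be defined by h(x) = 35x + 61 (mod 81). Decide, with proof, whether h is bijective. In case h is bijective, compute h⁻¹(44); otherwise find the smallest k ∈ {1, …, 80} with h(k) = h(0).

Suppose h(s) = h(t) in ℤ/81ℤ. Then 35s + 61 ≡ 35t + 61 (mod 81), thus 35(s − t) ≡ 0 (mod 81).
Since gcd(35, 81) = 1, 35 is invertible modulo 81, thus s − t ≡ 0 (mod 81), i.e. s = t.
We now compute 35⁻¹ mod 81 explicitly. Euclid's algorithm: 81 = 2·35 + 11, 35 = 3·11 + 2, 11 = 5·2 + 1; back-substituting gives 1 = 44·35 − 19·81, so 35⁻¹ ≡ 44 (mod 81).
Then y ↦ 44(y − 61) is a two-sided inverse to h, so every y ∈ ℤ/81ℤ has a preimage.
So h is bijective.
Since h is bijective, we compute h⁻¹(44): solve 35x + 61 ≡ 44 (mod 81), i.e. 35x ≡ 64 (mod 81).
Multiplying by 35⁻¹ = 44 gives x ≡ 44·64 = 2816 = 34·81 + 62 ≡ 62 (mod 81).
Check: h(62) = 35·62 + 61 = 2231 = 27·81 + 44 ≡ 44 (mod 81).

62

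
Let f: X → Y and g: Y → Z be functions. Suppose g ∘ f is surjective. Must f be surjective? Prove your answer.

No. Take X = {0, 1}, Y = {0, 1, 2}, Z = {0}, f(a) = 0 for every a ∈ X, and g(b) = 0 for every b ∈ Y.
Then g ∘ f is surjective onto {0}, but 2 ∈ Y has no preimage under f, so f is not surjective.

not surjective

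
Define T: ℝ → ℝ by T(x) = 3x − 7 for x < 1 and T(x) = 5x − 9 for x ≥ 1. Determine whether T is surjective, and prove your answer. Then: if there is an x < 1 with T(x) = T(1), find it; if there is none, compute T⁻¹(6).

3

Both pieces are strictly increasing (slopes 3 and 5), so each is injective on its own interval.
The left piece maps (−∞, 1) onto (−∞, −4); the right piece maps [1, ∞) onto [−4, ∞).
These images together cover ℝ, so T is surjective.
Because the two images are disjoint, no x < 1 has T(x) = T(1), so we compute T⁻¹(6): 6 lies in [−4, ∞), so solve 5x − 9 = 6: x = (6 + 9)/5 = 3.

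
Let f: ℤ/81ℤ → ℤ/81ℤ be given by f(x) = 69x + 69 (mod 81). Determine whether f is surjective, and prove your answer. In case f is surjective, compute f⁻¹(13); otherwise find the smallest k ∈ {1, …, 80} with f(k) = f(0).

Since gcd(69, 81) = 3, we have 69x ≡ 0 (mod 3) for all x, so f(x) ≡ 0 (mod 3).
But 1 ≢ 0 (mod 3), so 1 ∈ ℤ/81ℤ has no preimage. So f is not surjective.
Since f is not surjective, we find the least positive k with f(k) = f(0): this means 69k ≡ 0 (mod 81), i.e. 81 ∣ 69k. Since gcd(69, 81) = 3, dividing through by 3 this holds exactly when 27 ∣ 23k, and as gcd(23, 27) = 1, exactly when 27 ∣ k.
The smallest positive such k is 27.

27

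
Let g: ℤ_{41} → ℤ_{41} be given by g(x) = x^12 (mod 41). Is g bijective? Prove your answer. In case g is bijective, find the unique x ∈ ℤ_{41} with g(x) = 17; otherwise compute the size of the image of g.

11

g(4): Repeated squaring mod 41: 4^1 ≡ 4, 4^2 ≡ 4² = 16, 4^4 ≡ 16² = 256 ≡ 10, 4^8 ≡ 10² = 100 ≡ 18. Since 12 = 8 + 4, 4^12 ≡ 18·10: 18·10 = 180 ≡ 16. So 4^12 ≡ 16 (mod 41).
g(5): Repeated squaring mod 41: 5^1 ≡ 5, 5^2 ≡ 5² = 25, 5^4 ≡ 25² = 625 ≡ 10, 5^8 ≡ 10² = 100 ≡ 18. Since 12 = 8 + 4, 5^12 ≡ 18·10: 18·10 = 180 ≡ 16. So 5^12 ≡ 16 (mod 41).
So g(4) = g(5) = 16 while 4 ≠ 5, so g is not injective, hence not bijective.
Since g is not bijective, we determine |image(g)|. Computing x^12 mod 41 for each x (by repeated squaring, reducing mod 41 at every step), the values g(0), g(1), …, g(40) are: 0, 1, 37, 40, 16, 16, 4, 31, 18, 1, 18, 23, 25, 4, 40, 25, 10, 23, 37, 31, 10, 10, 31, 37, 23, 10, 25, 40, 4, 25, 23, 18, 1, 18, 31, 4, 16, 16, 40, 37, 1.
The distinct values are {0, 1, 4, 10, 16, 18, 23, 25, 31, 37, 40}; there are 11 of them.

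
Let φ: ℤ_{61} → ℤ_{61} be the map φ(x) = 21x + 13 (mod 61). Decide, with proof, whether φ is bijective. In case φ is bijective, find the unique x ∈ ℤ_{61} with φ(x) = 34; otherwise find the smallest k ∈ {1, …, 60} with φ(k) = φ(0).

1

Recall: φ is injective when φ(x_1) = φ(x_2) forces x_1 = x_2.
Suppose φ(x_1) = φ(x_2) in ℤ_{61}. Then 21x_1 + 13 ≡ 21x_2 + 13 (mod 61), hence 21(x_1 − x_2) ≡ 0 (mod 61).
Since gcd(21, 61) = 1, 21 is invertible modulo 61, thus x_1 − x_2 ≡ 0 (mod 61), i.e. x_1 = x_2.
We now compute 21⁻¹ mod 61 explicitly. Euclid's algorithm: 61 = 2·21 + 19, 21 = 1·19 + 2, 19 = 9·2 + 1; back-substituting gives 1 = 32·21 − 11·61, so 21⁻¹ ≡ 32 (mod 61).
Then y ↦ 32(y − 13) is a two-sided inverse to φ, so every y ∈ ℤ_{61} has a preimage.
So φ is bijective.
Since φ is bijective, we compute φ⁻¹(34): solve 21x + 13 ≡ 34 (mod 61), i.e. 21x ≡ 21 (mod 61).
Multiplying by 21⁻¹ = 32 gives x ≡ 32·21 = 672 = 11·61 + 1 ≡ 1 (mod 61).
Check: φ(1) = 21·1 + 13 = 34 ≡ 34 (mod 61).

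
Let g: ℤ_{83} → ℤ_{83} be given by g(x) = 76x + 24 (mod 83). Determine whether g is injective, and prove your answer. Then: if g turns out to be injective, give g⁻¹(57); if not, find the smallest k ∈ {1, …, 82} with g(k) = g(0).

By definition, g is injective when g(x_1) = g(x_2) forces x_1 = x_2.
If g(x_1) = g(x_2), then 76x_1 ≡ 76x_2 (mod 83). Because gcd(76, 83) = 1, we may cancel 76 to get x_1 ≡ x_2 (mod 83).
Thus g is injective.
We now compute 76⁻¹ mod 83 explicitly. Euclid's algorithm: 83 = 1·76 + 7, 76 = 10·7 + 6, 7 = 1·6 + 1; back-substituting gives 1 = 71·76 − 65·83, so 76⁻¹ ≡ 71 (mod 83).
Since g is injective, we find g⁻¹(57): we need 76x ≡ 57 − 24 ≡ 33 (mod 83). Using 76⁻¹ = 71: x ≡ 71·33 = 2343 = 28·83 + 19, so x = 19.
Check: g(19) = 76·19 + 24 = 1468 = 17·83 + 57 ≡ 57 (mod 83).

19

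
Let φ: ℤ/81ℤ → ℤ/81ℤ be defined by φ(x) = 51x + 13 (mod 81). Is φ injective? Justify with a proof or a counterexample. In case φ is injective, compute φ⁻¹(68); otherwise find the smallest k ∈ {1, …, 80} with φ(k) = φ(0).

27

By definition, φ is injective if φ(u) = φ(v) implies u = v.
We have gcd(51, 81) = 3 > 1. Taking u = 0 and v = 27: φ(0) = 13 and φ(27) = 51·27 + 13 = 1390 ≡ 13 (mod 81).
So φ(0) = φ(27) while 0 ≠ 27, so φ is not injective.
Since φ is not injective, we find the least positive k with φ(k) = φ(0): this means 51k ≡ 0 (mod 81), i.e. 81 ∣ 51k. Since gcd(51, 81) = 3, dividing through by 3 this holds exactly when 27 ∣ 17k, and as gcd(17, 27) = 1, exactly when 27 ∣ k.
The smallest positive such k is 27.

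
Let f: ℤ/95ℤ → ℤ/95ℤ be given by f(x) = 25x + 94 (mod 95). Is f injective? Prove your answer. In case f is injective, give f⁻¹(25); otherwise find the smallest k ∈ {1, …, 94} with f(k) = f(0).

We have gcd(25, 95) = 5 > 1. Taking s = 0 and t = 19: f(0) = 94 and f(19) = 25·19 + 94 = 569 ≡ 94 (mod 95).
So f(0) = f(19) while 0 ≠ 19, therefore f is not injective.
Since f is not injective, we find the least positive k with f(k) = f(0): this means 25k ≡ 0 (mod 95), i.e. 95 ∣ 25k. Since gcd(25, 95) = 5, dividing through by 5 this holds exactly when 19 ∣ 5k, and as gcd(5, 19) = 1, exactly when 19 ∣ k.
The smallest positive such k is 19.

19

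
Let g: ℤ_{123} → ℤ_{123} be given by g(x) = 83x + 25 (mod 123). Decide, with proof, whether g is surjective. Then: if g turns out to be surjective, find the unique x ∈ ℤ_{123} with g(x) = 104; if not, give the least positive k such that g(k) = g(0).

By definition, g is surjective if every y in the codomain equals g(x) for some x in the domain.
Since gcd(83, 123) = 1, 83 is invertible modulo 123. Euclid's algorithm: 123 = 1·83 + 40, 83 = 2·40 + 3, 40 = 13·3 + 1; back-substituting gives 1 = 83·83 − 56·123, so 83⁻¹ ≡ 83 (mod 123).
Then y ↦ 83(y − 25) is a two-sided inverse to g, so every y ∈ ℤ_{123} has a preimage.
So g is surjective.
Since g is surjective, we compute g⁻¹(104): solve 83x + 25 ≡ 104 (mod 123), i.e. 83x ≡ 79 (mod 123).
Multiplying by 83⁻¹ = 83 gives x ≡ 83·79 = 6557 = 53·123 + 38 ≡ 38 (mod 123).
Check: g(38) = 83·38 + 25 = 3179 = 25·123 + 104 ≡ 104 (mod 123).

38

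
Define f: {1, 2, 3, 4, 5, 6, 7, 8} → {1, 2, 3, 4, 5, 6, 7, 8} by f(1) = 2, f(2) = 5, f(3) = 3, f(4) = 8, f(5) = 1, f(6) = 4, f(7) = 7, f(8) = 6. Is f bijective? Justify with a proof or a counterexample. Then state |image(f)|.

8

The values 2, 5, 3, 8, 1, 4, 7, 6 are a permutation of {1, 2, 3, 4, 5, 6, 7, 8}: each element appears exactly once.
So f is injective and surjective, hence bijective.
The image of f is {1, 2, 3, 4, 5, 6, 7, 8}, which has 8 elements.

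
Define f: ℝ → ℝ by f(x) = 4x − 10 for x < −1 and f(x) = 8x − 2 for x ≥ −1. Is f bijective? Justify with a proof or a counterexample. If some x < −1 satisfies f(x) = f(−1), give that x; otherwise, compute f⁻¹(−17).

Both pieces are strictly increasing (slopes 4 and 8), so each is injective on its own interval.
The left piece maps (−∞, −1) onto (−∞, −14); the right piece maps [−1, ∞) onto [−10, ∞).
The images leave a gap (−14 has no preimage), so f is not surjective, hence not bijective.
Because the two images are disjoint, no x < −1 has f(x) = f(−1), so we compute f⁻¹(−17): −17 lies in (−∞, −14), so solve 4x − 10 = −17: x = (−17 + 10)/4 = −7/4.

-7/4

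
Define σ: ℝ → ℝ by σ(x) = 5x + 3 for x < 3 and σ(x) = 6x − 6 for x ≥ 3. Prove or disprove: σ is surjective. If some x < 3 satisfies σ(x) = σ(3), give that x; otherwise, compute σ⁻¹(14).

9/5

Both pieces are strictly increasing (slopes 5 and 6), so each is injective on its own interval.
The left piece maps (−∞, 3) onto (−∞, 18); the right piece maps [3, ∞) onto [12, ∞).
The union (−∞, 18) ∪ [12, ∞) covers ℝ, so σ is surjective.
For the follow-up: the images overlap, so an x < 3 with σ(x) = σ(3) exists. σ(3) = 12; solving 5x + 3 = 12 for x < 3 gives x = (12 − 3)/5 = 9/5.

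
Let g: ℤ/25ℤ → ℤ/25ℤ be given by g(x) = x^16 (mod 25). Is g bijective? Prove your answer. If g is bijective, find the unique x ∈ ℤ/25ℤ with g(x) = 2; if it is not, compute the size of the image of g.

6

g(3): Repeated squaring mod 25: 3^1 ≡ 3, 3^2 ≡ 3² = 9, 3^4 ≡ 9² = 81 ≡ 6, 3^8 ≡ 6² = 36 ≡ 11, 3^16 ≡ 11² = 121 ≡ 21. So 3^16 ≡ 21 (mod 25).
g(4): Repeated squaring mod 25: 4^1 ≡ 4, 4^2 ≡ 4² = 16, 4^4 ≡ 16² = 256 ≡ 6, 4^8 ≡ 6² = 36 ≡ 11, 4^16 ≡ 11² = 121 ≡ 21. So 4^16 ≡ 21 (mod 25).
So g(3) = g(4) = 21 while 3 ≠ 4, therefore g is not injective, hence not bijective.
Since g is not bijective, we determine |image(g)|. Computing x^16 mod 25 for each x (by repeated squaring, reducing mod 25 at every step), the values g(0), g(1), …, g(24) are: 0, 1, 11, 21, 21, 0, 6, 1, 6, 16, 0, 11, 16, 16, 11, 0, 16, 6, 1, 6, 0, 21, 21, 11, 1.
The distinct values are {0, 1, 6, 11, 16, 21}; there are 6 of them.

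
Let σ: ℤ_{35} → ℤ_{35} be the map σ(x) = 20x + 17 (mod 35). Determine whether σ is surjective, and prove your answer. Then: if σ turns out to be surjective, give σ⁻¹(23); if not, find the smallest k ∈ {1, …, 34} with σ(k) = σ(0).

Since gcd(20, 35) = 5, we have 20x ≡ 0 (mod 5) for all x, so σ(x) ≡ 2 (mod 5).
But 0 ≢ 2 (mod 5), so 0 ∈ ℤ_{35} has no preimage. Thus σ is not surjective.
Since σ is not surjective, we find the least positive k with σ(k) = σ(0): this means 20k ≡ 0 (mod 35), i.e. 35 ∣ 20k. Since gcd(20, 35) = 5, dividing through by 5 this holds exactly when 7 ∣ 4k, and as gcd(4, 7) = 1, exactly when 7 ∣ k.
The smallest positive such k is 7.

7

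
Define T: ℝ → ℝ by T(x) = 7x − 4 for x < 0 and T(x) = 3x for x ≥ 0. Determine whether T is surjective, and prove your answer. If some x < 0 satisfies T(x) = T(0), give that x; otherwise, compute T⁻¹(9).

Both pieces are strictly increasing (slopes 7 and 3), so each is injective on its own interval.
The left piece maps (−∞, 0) onto (−∞, −4); the right piece maps [0, ∞) onto [0, ∞).
The union (−∞, −4) ∪ [0, ∞) omits the interval between −4 and 0; in particular −4 has no preimage. So T is not surjective.
Because the two images are disjoint, no x < 0 has T(x) = T(0), so we compute T⁻¹(9): 9 lies in [0, ∞), so solve 3x = 9: x = (9 − 0)/3 = 3.

3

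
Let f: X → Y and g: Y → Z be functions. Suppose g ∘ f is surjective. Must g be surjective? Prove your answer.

Let c ∈ Z. Since g ∘ f is surjective, some a ∈ X has g(f(a)) = c. Then b = f(a) ∈ Y satisfies g(b) = c. So g is surjective.

surjective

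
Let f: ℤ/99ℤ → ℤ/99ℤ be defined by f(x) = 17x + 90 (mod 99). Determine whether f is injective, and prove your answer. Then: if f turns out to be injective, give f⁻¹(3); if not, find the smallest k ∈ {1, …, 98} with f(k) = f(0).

24

Suppose f(a) = f(b) in ℤ/99ℤ. Then 17a + 90 ≡ 17b + 90 (mod 99), so 17(a − b) ≡ 0 (mod 99).
Since gcd(17, 99) = 1, 17 is invertible modulo 99, hence a − b ≡ 0 (mod 99), i.e. a = b.
Thus f is injective.
We now compute 17⁻¹ mod 99 explicitly. Euclid's algorithm: 99 = 5·17 + 14, 17 = 1·14 + 3, 14 = 4·3 + 2, 3 = 1·2 + 1; back-substituting gives 1 = 35·17 − 6·99, so 17⁻¹ ≡ 35 (mod 99).
Since f is injective, we find f⁻¹(3): we need 17x ≡ 3 − 90 ≡ 12 (mod 99). Using 17⁻¹ = 35: x ≡ 35·12 = 420 = 4·99 + 24, so x = 24.
Check: f(24) = 17·24 + 90 = 498 = 5·99 + 3 ≡ 3 (mod 99).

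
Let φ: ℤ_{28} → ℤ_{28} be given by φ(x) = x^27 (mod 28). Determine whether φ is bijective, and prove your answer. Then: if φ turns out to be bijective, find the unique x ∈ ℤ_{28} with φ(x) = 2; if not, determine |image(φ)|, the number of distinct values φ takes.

9

φ(2): Repeated squaring mod 28: 2^1 ≡ 2, 2^2 ≡ 2² = 4, 2^4 ≡ 4² = 16, 2^8 ≡ 16² = 256 ≡ 4, 2^16 ≡ 4² = 16. Since 27 = 16 + 8 + 2 + 1, 2^27 ≡ 16·4·4·2: 16·4 = 64 ≡ 8, then 8·4 = 32 ≡ 4, then 4·2 = 8. So 2^27 ≡ 8 (mod 28).
φ(4): Repeated squaring mod 28: 4^1 ≡ 4, 4^2 ≡ 4² = 16, 4^4 ≡ 16² = 256 ≡ 4, 4^8 ≡ 4² = 16, 4^16 ≡ 16² = 256 ≡ 4. Since 27 = 16 + 8 + 2 + 1, 4^27 ≡ 4·16·16·4: 4·16 = 64 ≡ 8, then 8·16 = 128 ≡ 16, then 16·4 = 64 ≡ 8. So 4^27 ≡ 8 (mod 28).
So φ(2) = φ(4) = 8 while 2 ≠ 4, so φ is not injective, hence not bijective.
Since φ is not bijective, we determine |image(φ)|. Computing x^27 mod 28 for each x (by repeated squaring, reducing mod 28 at every step), the values φ(0), φ(1), …, φ(27) are: 0, 1, 8, 27, 8, 13, 20, 7, 8, 1, 20, 15, 20, 13, 0, 15, 8, 13, 8, 27, 20, 21, 8, 15, 20, 1, 20, 27.
The distinct values are {0, 1, 7, 8, 13, 15, 20, 21, 27}; there are 9 of them.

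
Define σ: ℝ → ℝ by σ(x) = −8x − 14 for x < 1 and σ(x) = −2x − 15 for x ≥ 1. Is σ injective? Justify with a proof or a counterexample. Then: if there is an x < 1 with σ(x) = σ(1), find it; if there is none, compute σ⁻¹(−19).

3/8

Both pieces are strictly decreasing (slopes −8 and −2), so each is injective on its own interval.
The left piece maps (−∞, 1) onto (−22, ∞); the right piece maps [1, ∞) onto (−∞, −17].
These images overlap. In particular σ(1) = −17 (right piece), and solving −8x − 14 = −17 on the left piece gives x = 3/8 < 1.
So σ(3/8) = σ(1) with 3/8 ≠ 1, and σ is not injective. This x = 3/8 is the requested value below 1.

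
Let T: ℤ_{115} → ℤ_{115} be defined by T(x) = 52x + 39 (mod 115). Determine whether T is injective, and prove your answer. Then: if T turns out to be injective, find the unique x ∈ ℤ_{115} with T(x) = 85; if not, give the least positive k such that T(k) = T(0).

23

If T(s) = T(t), then 52s ≡ 52t (mod 115). Because gcd(52, 115) = 1, we may cancel 52 to get s ≡ t (mod 115).
So T is injective.
We now compute 52⁻¹ mod 115 explicitly. Euclid's algorithm: 115 = 2·52 + 11, 52 = 4·11 + 8, 11 = 1·8 + 3, 8 = 2·3 + 2, 3 = 1·2 + 1; back-substituting gives 1 = 73·52 − 33·115, so 52⁻¹ ≡ 73 (mod 115).
Since T is injective, we find T⁻¹(85): we need 52x ≡ 85 − 39 ≡ 46 (mod 115). Using 52⁻¹ = 73: x ≡ 73·46 = 3358 = 29·115 + 23, so x = 23.
Check: T(23) = 52·23 + 39 = 1235 = 10·115 + 85 ≡ 85 (mod 115).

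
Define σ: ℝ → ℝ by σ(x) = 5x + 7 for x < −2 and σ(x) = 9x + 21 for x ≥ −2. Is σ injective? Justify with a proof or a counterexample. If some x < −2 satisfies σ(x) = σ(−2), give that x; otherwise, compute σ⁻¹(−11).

-18/5

Both pieces are strictly increasing (slopes 5 and 9), so each is injective on its own interval.
The left piece maps (−∞, −2) onto (−∞, −3); the right piece maps [−2, ∞) onto [3, ∞).
These images are disjoint, so no value is attained by both pieces. So σ is injective.
Because the two images are disjoint, no x < −2 has σ(x) = σ(−2), so we compute σ⁻¹(−11): −11 lies in (−∞, −3), so solve 5x + 7 = −11: x = (−11 − 7)/5 = −18/5.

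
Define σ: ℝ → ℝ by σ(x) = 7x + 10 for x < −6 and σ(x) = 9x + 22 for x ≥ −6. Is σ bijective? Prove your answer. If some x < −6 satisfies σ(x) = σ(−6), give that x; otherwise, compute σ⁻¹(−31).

-53/9

Both pieces are strictly increasing (slopes 7 and 9), so each is injective on its own interval.
The left piece maps (−∞, −6) onto (−∞, −32); the right piece maps [−6, ∞) onto [−32, ∞).
Since −32 = −32, the images partition ℝ: σ is injective and surjective, hence bijective.
Because the two images are disjoint, no x < −6 has σ(x) = σ(−6), so we compute σ⁻¹(−31): −31 lies in [−32, ∞), so solve 9x + 22 = −31: x = (−31 − 22)/9 = −53/9.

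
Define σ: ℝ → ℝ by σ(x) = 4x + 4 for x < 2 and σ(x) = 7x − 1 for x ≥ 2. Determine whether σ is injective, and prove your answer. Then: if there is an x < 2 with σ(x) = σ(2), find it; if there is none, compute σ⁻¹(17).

Both pieces are strictly increasing (slopes 4 and 7), so each is injective on its own interval.
The left piece maps (−∞, 2) onto (−∞, 12); the right piece maps [2, ∞) onto [13, ∞).
These images are disjoint, so no value is attained by both pieces. Therefore σ is injective.
Because the two images are disjoint, no x < 2 has σ(x) = σ(2), so we compute σ⁻¹(17): 17 lies in [13, ∞), so solve 7x − 1 = 17: x = (17 + 1)/7 = 18/7.

18/7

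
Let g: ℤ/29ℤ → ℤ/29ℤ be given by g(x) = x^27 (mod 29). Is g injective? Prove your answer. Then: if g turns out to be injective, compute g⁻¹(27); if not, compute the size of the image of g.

Since 29 is prime, the nonzero elements of ℤ/29ℤ form a cyclic group of order 28.
As gcd(27, 28) = 1, raising to the 27th power is a bijection on this group: if x_1^27 ≡ x_2^27 then (x_1x_2^{−1})^27 = 1, and the only element of order dividing gcd(27, 28) = 1 is 1, so x_1 = x_2.
With g(0) = 0 this makes g injective on all of ℤ/29ℤ, hence bijective (finite equal-size domain and codomain). In particular g is injective.
Since g is injective, we find the preimage of 27. The inverse of x ↦ x^27 on (ℤ/29ℤ)^× is x ↦ x^27, because 27·27 = 729 = 26·28 + 1 ≡ 1 (mod 28) and x^{28} = 1 for x ≠ 0 (Fermat). So g⁻¹(27) = 27^27 mod 29.
Repeated squaring mod 29: 27^1 ≡ 27, 27^2 ≡ 27² = 729 ≡ 4, 27^4 ≡ 4² = 16, 27^8 ≡ 16² = 256 ≡ 24, 27^16 ≡ 24² = 576 ≡ 25. Since 27 = 16 + 8 + 2 + 1, 27^27 ≡ 25·24·4·27: 25·24 = 600 ≡ 20, then 20·4 = 80 ≡ 22, then 22·27 = 594 ≡ 14. So 27^27 ≡ 14 (mod 29).
Hence g⁻¹(27) = 14.

14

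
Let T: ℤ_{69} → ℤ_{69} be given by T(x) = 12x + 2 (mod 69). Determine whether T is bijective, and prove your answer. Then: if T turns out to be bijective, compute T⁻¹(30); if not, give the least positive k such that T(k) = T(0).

23

We have gcd(12, 69) = 3 > 1. Taking x_1 = 0 and x_2 = 23: T(0) = 2 and T(23) = 12·23 + 2 = 278 ≡ 2 (mod 69).
So T(0) = T(23) while 0 ≠ 23, therefore T is not injective, hence not bijective.
Since T is not bijective, we find the least positive k with T(k) = T(0): this means 12k ≡ 0 (mod 69), i.e. 69 ∣ 12k. Since gcd(12, 69) = 3, dividing through by 3 this holds exactly when 23 ∣ 4k, and as gcd(4, 23) = 1, exactly when 23 ∣ k.
The smallest positive such k is 23.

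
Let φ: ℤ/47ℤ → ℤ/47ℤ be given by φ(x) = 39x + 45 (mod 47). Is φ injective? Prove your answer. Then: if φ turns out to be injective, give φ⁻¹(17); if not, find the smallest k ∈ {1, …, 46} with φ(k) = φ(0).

27

If φ(x_1) = φ(x_2), then 39x_1 ≡ 39x_2 (mod 47). Because gcd(39, 47) = 1, we may cancel 39 to get x_1 ≡ x_2 (mod 47).
Therefore φ is injective.
We now compute 39⁻¹ mod 47 explicitly. Euclid's algorithm: 47 = 1·39 + 8, 39 = 4·8 + 7, 8 = 1·7 + 1; back-substituting gives 1 = 41·39 − 34·47, so 39⁻¹ ≡ 41 (mod 47).
Since φ is injective, we compute φ⁻¹(17): solve 39x + 45 ≡ 17 (mod 47), i.e. 39x ≡ 19 (mod 47).
Multiplying by 39⁻¹ = 41 gives x ≡ 41·19 = 779 = 16·47 + 27 ≡ 27 (mod 47).
Check: φ(27) = 39·27 + 45 = 1098 = 23·47 + 17 ≡ 17 (mod 47).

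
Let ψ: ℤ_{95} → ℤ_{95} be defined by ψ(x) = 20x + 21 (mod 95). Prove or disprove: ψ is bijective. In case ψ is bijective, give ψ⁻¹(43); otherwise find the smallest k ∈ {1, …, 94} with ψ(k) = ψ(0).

19

We have gcd(20, 95) = 5 > 1. Taking s = 0 and t = 19: ψ(0) = 21 and ψ(19) = 20·19 + 21 = 401 ≡ 21 (mod 95).
So ψ(0) = ψ(19) while 0 ≠ 19, hence ψ is not injective, hence not bijective.
Since ψ is not bijective, we find the least positive k with ψ(k) = ψ(0): this means 20k ≡ 0 (mod 95), i.e. 95 ∣ 20k. Since gcd(20, 95) = 5, dividing through by 5 this holds exactly when 19 ∣ 4k, and as gcd(4, 19) = 1, exactly when 19 ∣ k.
The smallest positive such k is 19.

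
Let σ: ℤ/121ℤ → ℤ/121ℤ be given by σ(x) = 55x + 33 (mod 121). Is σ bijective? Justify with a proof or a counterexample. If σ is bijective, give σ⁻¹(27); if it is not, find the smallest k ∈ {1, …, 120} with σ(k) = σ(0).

By definition, σ is injective when σ(u) = σ(v) forces u = v.
We have gcd(55, 121) = 11 > 1. Taking u = 0 and v = 11: σ(0) = 33 and σ(11) = 55·11 + 33 = 638 ≡ 33 (mod 121).
So σ(0) = σ(11) while 0 ≠ 11, therefore σ is not injective, hence not bijective.
Since σ is not bijective, we find the least positive k with σ(k) = σ(0): this means 55k ≡ 0 (mod 121), i.e. 121 ∣ 55k. Since gcd(55, 121) = 11, dividing through by 11 this holds exactly when 11 ∣ 5k, and as gcd(5, 11) = 1, exactly when 11 ∣ k.
The smallest positive such k is 11.

11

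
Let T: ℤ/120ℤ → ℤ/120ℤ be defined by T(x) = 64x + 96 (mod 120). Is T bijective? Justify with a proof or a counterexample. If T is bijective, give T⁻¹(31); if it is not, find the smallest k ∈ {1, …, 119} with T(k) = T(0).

By definition, injectivity means: for all a, b in the domain, T(a) = T(b) implies a = b.
We have gcd(64, 120) = 8 > 1. Taking a = 0 and b = 15: T(0) = 96 and T(15) = 64·15 + 96 = 1056 ≡ 96 (mod 120).
So T(0) = T(15) while 0 ≠ 15, hence T is not injective, hence not bijective.
Since T is not bijective, we find the least positive k with T(k) = T(0): this means 64k ≡ 0 (mod 120), i.e. 120 ∣ 64k. Since gcd(64, 120) = 8, dividing through by 8 this holds exactly when 15 ∣ 8k, and as gcd(8, 15) = 1, exactly when 15 ∣ k.
The smallest positive such k is 15.

15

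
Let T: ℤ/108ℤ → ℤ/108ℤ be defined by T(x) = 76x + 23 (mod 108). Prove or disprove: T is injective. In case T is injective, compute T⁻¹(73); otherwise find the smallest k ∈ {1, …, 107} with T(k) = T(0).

Recall that injectivity means: for all s, t in the domain, T(s) = T(t) implies s = t.
We have gcd(76, 108) = 4 > 1. Taking s = 0 and t = 27: T(0) = 23 and T(27) = 76·27 + 23 = 2075 ≡ 23 (mod 108).
So T(0) = T(27) while 0 ≠ 27, therefore T is not injective.
Since T is not injective, we find the least positive k with T(k) = T(0): this means 76k ≡ 0 (mod 108), i.e. 108 ∣ 76k. Since gcd(76, 108) = 4, dividing through by 4 this holds exactly when 27 ∣ 19k, and as gcd(19, 27) = 1, exactly when 27 ∣ k.
The smallest positive such k is 27.

27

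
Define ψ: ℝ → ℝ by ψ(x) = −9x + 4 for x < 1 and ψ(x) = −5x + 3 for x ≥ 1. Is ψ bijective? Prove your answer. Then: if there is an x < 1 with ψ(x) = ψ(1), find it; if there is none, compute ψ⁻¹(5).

Both pieces are strictly decreasing (slopes −9 and −5), so each is injective on its own interval.
The left piece maps (−∞, 1) onto (−5, ∞); the right piece maps [1, ∞) onto (−∞, −2].
These images overlap. In particular ψ(1) = −2 (right piece), and solving −9x + 4 = −2 on the left piece gives x = 2/3 < 1.
So ψ(2/3) = ψ(1) with 2/3 ≠ 1, and ψ is not injective, hence not bijective. This x = 2/3 is the requested value below 1.

2/3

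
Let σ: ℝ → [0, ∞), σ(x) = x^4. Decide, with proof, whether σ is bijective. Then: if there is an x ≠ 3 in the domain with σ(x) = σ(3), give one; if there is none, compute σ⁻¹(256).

σ(3) = 81 = (−3)^4 = σ(−3) (since 4 is even), with 3 ≠ −3. So σ is not injective, hence not bijective.
For the follow-up, such an x exists: taking x = −3 ∈ ℝ gives σ(−3) = 81 = σ(3) with −3 ≠ 3.

-3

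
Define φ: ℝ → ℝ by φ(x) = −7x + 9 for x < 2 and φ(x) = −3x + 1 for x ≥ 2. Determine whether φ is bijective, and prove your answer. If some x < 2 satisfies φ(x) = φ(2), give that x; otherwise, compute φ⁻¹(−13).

14/3

Both pieces are strictly decreasing (slopes −7 and −3), so each is injective on its own interval.
The left piece maps (−∞, 2) onto (−5, ∞); the right piece maps [2, ∞) onto (−∞, −5].
Since −5 = −5, the images partition ℝ: φ is injective and surjective, hence bijective.
Because the two images are disjoint, no x < 2 has φ(x) = φ(2), so we compute φ⁻¹(−13): −13 lies in (−∞, −5], so solve −3x + 1 = −13: x = (−13 − 1)/(−3) = 14/3.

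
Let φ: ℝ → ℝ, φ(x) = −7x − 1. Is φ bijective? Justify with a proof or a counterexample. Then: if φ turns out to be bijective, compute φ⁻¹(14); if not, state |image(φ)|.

-15/7

Suppose φ(s) = φ(t). Then −7s − 1 = −7t − 1, hence −7s = −7t, so s = t.
For any y ∈ ℝ, x = (y + 1)/(−7) satisfies φ(x) = y.
Thus φ is bijective.
Since φ is bijective, we compute φ⁻¹(14) = (14 + 1)/(−7) = −15/7.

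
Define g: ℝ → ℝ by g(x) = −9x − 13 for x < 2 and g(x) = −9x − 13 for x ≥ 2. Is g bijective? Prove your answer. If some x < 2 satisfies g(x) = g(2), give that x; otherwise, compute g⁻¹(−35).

22/9

Both pieces are strictly decreasing (slopes −9 and −9), so each is injective on its own interval.
The left piece maps (−∞, 2) onto (−31, ∞); the right piece maps [2, ∞) onto (−∞, −31].
Since −31 = −31, the images partition ℝ: g is injective and surjective, hence bijective.
Because the two images are disjoint, no x < 2 has g(x) = g(2), so we compute g⁻¹(−35): −35 lies in (−∞, −31], so solve −9x − 13 = −35: x = (−35 + 13)/(−9) = 22/9.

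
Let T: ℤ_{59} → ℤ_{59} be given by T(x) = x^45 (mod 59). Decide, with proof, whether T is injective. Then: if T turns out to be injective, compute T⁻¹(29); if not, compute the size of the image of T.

Since 59 is prime, the nonzero elements of ℤ_{59} form a cyclic group of order 58.
As gcd(45, 58) = 1, raising to the 45th power is a bijection on this group: if u^45 ≡ v^45 then (uv^{−1})^45 = 1, and the only element of order dividing gcd(45, 58) = 1 is 1, so u = v.
With T(0) = 0 this makes T injective on all of ℤ_{59}, hence bijective (finite equal-size domain and codomain). In particular T is injective.
Since T is injective, we find the preimage of 29. The inverse of x ↦ x^45 on (ℤ_{59})^× is x ↦ x^49, because 45·49 = 2205 = 38·58 + 1 ≡ 1 (mod 58) and x^{58} = 1 for x ≠ 0 (Fermat). So T⁻¹(29) = 29^49 mod 59.
Repeated squaring mod 59: 29^1 ≡ 29, 29^2 ≡ 29² = 841 ≡ 15, 29^4 ≡ 15² = 225 ≡ 48, 29^8 ≡ 48² = 2304 ≡ 3, 29^16 ≡ 3² = 9, 29^32 ≡ 9² = 81 ≡ 22. Since 49 = 32 + 16 + 1, 29^49 ≡ 22·9·29: 22·9 = 198 ≡ 21, then 21·29 = 609 ≡ 19. So 29^49 ≡ 19 (mod 59).
Hence T⁻¹(29) = 19.

19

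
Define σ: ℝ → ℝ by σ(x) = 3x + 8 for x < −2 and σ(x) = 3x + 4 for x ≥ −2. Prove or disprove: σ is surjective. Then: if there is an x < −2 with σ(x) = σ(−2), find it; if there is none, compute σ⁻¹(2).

-10/3

Both pieces are strictly increasing (slopes 3 and 3), so each is injective on its own interval.
The left piece maps (−∞, −2) onto (−∞, 2); the right piece maps [−2, ∞) onto [−2, ∞).
The union (−∞, 2) ∪ [−2, ∞) covers ℝ, so σ is surjective.
For the follow-up: the images overlap, so an x < −2 with σ(x) = σ(−2) exists. σ(−2) = −2; solving 3x + 8 = −2 for x < −2 gives x = (−2 − 8)/3 = −10/3.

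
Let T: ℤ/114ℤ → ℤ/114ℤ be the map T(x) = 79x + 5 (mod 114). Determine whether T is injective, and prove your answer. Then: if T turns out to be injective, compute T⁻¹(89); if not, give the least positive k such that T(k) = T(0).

Recall: injectivity means: for all s, t in the domain, T(s) = T(t) implies s = t.
Suppose T(s) = T(t) in ℤ/114ℤ. Then 79s + 5 ≡ 79t + 5 (mod 114), thus 79(s − t) ≡ 0 (mod 114).
Since gcd(79, 114) = 1, 79 is invertible modulo 114, therefore s − t ≡ 0 (mod 114), i.e. s = t.
Therefore T is injective.
We now compute 79⁻¹ mod 114 explicitly. Euclid's algorithm: 114 = 1·79 + 35, 79 = 2·35 + 9, 35 = 3·9 + 8, 9 = 1·8 + 1; back-substituting gives 1 = 13·79 − 9·114, so 79⁻¹ ≡ 13 (mod 114).
Since T is injective, we compute T⁻¹(89): solve 79x + 5 ≡ 89 (mod 114), i.e. 79x ≡ 84 (mod 114).
Multiplying by 79⁻¹ = 13 gives x ≡ 13·84 = 1092 = 9·114 + 66 ≡ 66 (mod 114).
Check: T(66) = 79·66 + 5 = 5219 = 45·114 + 89 ≡ 89 (mod 114).

66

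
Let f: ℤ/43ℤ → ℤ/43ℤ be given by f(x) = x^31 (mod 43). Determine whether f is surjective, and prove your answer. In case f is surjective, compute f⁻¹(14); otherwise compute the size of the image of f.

9

Since 43 is prime, the nonzero elements of ℤ/43ℤ form a cyclic group of order 42.
As gcd(31, 42) = 1, raising to the 31st power is a bijection on this group: if u^31 ≡ v^31 then (uv^{−1})^31 = 1, and the only element of order dividing gcd(31, 42) = 1 is 1, so u = v.
With f(0) = 0 this makes f injective on all of ℤ/43ℤ, hence bijective (finite equal-size domain and codomain). In particular f is surjective.
Since f is surjective, we find the preimage of 14. The inverse of x ↦ x^31 on (ℤ/43ℤ)^× is x ↦ x^19, because 31·19 = 589 = 14·42 + 1 ≡ 1 (mod 42) and x^{42} = 1 for x ≠ 0 (Fermat). So f⁻¹(14) = 14^19 mod 43.
Repeated squaring mod 43: 14^1 ≡ 14, 14^2 ≡ 14² = 196 ≡ 24, 14^4 ≡ 24² = 576 ≡ 17, 14^8 ≡ 17² = 289 ≡ 31, 14^16 ≡ 31² = 961 ≡ 15. Since 19 = 16 + 2 + 1, 14^19 ≡ 15·24·14: 15·24 = 360 ≡ 16, then 16·14 = 224 ≡ 9. So 14^19 ≡ 9 (mod 43).
Hence f⁻¹(14) = 9.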